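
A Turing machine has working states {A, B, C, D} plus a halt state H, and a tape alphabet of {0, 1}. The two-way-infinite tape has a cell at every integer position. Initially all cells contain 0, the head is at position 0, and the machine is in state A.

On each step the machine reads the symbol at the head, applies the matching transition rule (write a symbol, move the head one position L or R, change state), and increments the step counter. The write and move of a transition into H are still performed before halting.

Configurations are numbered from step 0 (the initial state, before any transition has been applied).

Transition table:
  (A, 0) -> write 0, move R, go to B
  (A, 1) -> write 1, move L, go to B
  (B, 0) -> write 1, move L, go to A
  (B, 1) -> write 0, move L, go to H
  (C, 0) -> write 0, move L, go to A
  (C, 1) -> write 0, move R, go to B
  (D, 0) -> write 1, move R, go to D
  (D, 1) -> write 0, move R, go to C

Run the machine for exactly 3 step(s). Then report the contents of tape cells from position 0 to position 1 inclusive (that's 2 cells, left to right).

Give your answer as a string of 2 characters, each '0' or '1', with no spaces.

Step 1: in state A at pos 0, read 0 -> (A,0)->write 0,move R,goto B. Now: state=B, head=1, tape[-1..2]=0000 (head:   ^)
Step 2: in state B at pos 1, read 0 -> (B,0)->write 1,move L,goto A. Now: state=A, head=0, tape[-1..2]=0010 (head:  ^)
Step 3: in state A at pos 0, read 0 -> (A,0)->write 0,move R,goto B. Now: state=B, head=1, tape[-1..2]=0010 (head:   ^)

Answer: 01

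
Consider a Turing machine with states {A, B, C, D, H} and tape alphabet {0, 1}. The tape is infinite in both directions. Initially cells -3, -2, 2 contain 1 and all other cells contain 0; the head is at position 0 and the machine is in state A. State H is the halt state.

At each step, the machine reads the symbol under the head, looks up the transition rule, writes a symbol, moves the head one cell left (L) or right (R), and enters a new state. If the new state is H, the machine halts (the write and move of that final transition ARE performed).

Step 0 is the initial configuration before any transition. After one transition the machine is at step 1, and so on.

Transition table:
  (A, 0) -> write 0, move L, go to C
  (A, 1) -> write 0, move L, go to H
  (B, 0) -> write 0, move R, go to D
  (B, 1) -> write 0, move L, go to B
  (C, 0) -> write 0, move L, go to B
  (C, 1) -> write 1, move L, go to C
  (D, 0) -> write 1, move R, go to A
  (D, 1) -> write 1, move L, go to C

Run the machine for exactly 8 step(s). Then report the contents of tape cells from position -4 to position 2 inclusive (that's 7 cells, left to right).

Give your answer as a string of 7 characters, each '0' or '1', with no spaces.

Answer: 0100001

Derivation:
Step 1: in state A at pos 0, read 0 -> (A,0)->write 0,move L,goto C. Now: state=C, head=-1, tape[-4..3]=01100010 (head:    ^)
Step 2: in state C at pos -1, read 0 -> (C,0)->write 0,move L,goto B. Now: state=B, head=-2, tape[-4..3]=01100010 (head:   ^)
Step 3: in state B at pos -2, read 1 -> (B,1)->write 0,move L,goto B. Now: state=B, head=-3, tape[-4..3]=01000010 (head:  ^)
Step 4: in state B at pos -3, read 1 -> (B,1)->write 0,move L,goto B. Now: state=B, head=-4, tape[-5..3]=000000010 (head:  ^)
Step 5: in state B at pos -4, read 0 -> (B,0)->write 0,move R,goto D. Now: state=D, head=-3, tape[-5..3]=000000010 (head:   ^)
Step 6: in state D at pos -3, read 0 -> (D,0)->write 1,move R,goto A. Now: state=A, head=-2, tape[-5..3]=001000010 (head:    ^)
Step 7: in state A at pos -2, read 0 -> (A,0)->write 0,move L,goto C. Now: state=C, head=-3, tape[-5..3]=001000010 (head:   ^)
Step 8: in state C at pos -3, read 1 -> (C,1)->write 1,move L,goto C. Now: state=C, head=-4, tape[-5..3]=001000010 (head:  ^)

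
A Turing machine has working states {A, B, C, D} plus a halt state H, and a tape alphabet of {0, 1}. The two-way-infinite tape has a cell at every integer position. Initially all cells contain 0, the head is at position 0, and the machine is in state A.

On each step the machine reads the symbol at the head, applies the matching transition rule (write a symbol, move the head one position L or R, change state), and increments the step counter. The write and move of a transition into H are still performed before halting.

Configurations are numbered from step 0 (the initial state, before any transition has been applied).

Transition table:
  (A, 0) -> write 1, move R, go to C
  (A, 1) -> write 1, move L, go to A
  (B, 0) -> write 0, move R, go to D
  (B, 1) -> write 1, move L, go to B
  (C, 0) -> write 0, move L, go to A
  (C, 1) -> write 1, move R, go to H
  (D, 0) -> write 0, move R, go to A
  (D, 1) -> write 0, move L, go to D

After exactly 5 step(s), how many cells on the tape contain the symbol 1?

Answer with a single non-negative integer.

Step 1: in state A at pos 0, read 0 -> (A,0)->write 1,move R,goto C. Now: state=C, head=1, tape[-1..2]=0100 (head:   ^)
Step 2: in state C at pos 1, read 0 -> (C,0)->write 0,move L,goto A. Now: state=A, head=0, tape[-1..2]=0100 (head:  ^)
Step 3: in state A at pos 0, read 1 -> (A,1)->write 1,move L,goto A. Now: state=A, head=-1, tape[-2..2]=00100 (head:  ^)
Step 4: in state A at pos -1, read 0 -> (A,0)->write 1,move R,goto C. Now: state=C, head=0, tape[-2..2]=01100 (head:   ^)
Step 5: in state C at pos 0, read 1 -> (C,1)->write 1,move R,goto H. Now: state=H, head=1, tape[-2..2]=01100 (head:    ^)
Cells containing 1 after step 5: {-1, 0} -> 2 cell(s)

Answer: 2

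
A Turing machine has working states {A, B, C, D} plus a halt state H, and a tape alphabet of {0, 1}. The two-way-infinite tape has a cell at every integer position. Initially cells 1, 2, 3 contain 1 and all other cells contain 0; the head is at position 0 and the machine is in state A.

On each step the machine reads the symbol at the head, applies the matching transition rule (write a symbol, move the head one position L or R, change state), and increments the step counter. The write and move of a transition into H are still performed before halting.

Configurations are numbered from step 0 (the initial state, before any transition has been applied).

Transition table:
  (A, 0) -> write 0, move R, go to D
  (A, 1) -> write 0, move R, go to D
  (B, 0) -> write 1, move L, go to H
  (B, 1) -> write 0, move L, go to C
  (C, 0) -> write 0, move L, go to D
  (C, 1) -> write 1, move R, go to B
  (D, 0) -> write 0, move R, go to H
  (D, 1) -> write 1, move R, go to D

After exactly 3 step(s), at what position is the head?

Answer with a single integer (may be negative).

Answer: 3

Derivation:
Step 1: in state A at pos 0, read 0 -> (A,0)->write 0,move R,goto D. Now: state=D, head=1, tape[-1..4]=001110 (head:   ^)
Step 2: in state D at pos 1, read 1 -> (D,1)->write 1,move R,goto D. Now: state=D, head=2, tape[-1..4]=001110 (head:    ^)
Step 3: in state D at pos 2, read 1 -> (D,1)->write 1,move R,goto D. Now: state=D, head=3, tape[-1..4]=001110 (head:     ^)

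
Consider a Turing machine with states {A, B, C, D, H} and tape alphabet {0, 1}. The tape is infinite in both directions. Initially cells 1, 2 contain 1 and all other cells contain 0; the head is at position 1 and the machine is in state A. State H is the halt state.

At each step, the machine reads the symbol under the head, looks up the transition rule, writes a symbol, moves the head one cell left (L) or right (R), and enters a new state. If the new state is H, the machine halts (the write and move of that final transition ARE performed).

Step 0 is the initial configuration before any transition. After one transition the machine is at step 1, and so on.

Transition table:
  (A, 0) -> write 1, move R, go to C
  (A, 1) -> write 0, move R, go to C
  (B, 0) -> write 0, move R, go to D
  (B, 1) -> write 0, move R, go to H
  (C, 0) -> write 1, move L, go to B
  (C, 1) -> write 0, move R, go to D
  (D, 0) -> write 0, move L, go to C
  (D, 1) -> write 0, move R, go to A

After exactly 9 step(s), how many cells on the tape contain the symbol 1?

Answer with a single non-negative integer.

Step 1: in state A at pos 1, read 1 -> (A,1)->write 0,move R,goto C. Now: state=C, head=2, tape[0..3]=0010 (head:   ^)
Step 2: in state C at pos 2, read 1 -> (C,1)->write 0,move R,goto D. Now: state=D, head=3, tape[0..4]=00000 (head:    ^)
Step 3: in state D at pos 3, read 0 -> (D,0)->write 0,move L,goto C. Now: state=C, head=2, tape[0..4]=00000 (head:   ^)
Step 4: in state C at pos 2, read 0 -> (C,0)->write 1,move L,goto B. Now: state=B, head=1, tape[0..4]=00100 (head:  ^)
Step 5: in state B at pos 1, read 0 -> (B,0)->write 0,move R,goto D. Now: state=D, head=2, tape[0..4]=00100 (head:   ^)
Step 6: in state D at pos 2, read 1 -> (D,1)->write 0,move R,goto A. Now: state=A, head=3, tape[0..4]=00000 (head:    ^)
Step 7: in state A at pos 3, read 0 -> (A,0)->write 1,move R,goto C. Now: state=C, head=4, tape[0..5]=000100 (head:     ^)
Step 8: in state C at pos 4, read 0 -> (C,0)->write 1,move L,goto B. Now: state=B, head=3, tape[0..5]=000110 (head:    ^)
Step 9: in state B at pos 3, read 1 -> (B,1)->write 0,move R,goto H. Now: state=H, head=4, tape[0..5]=000010 (head:     ^)
Cells containing 1 after step 9: {4} -> 1 cell(s)

Answer: 1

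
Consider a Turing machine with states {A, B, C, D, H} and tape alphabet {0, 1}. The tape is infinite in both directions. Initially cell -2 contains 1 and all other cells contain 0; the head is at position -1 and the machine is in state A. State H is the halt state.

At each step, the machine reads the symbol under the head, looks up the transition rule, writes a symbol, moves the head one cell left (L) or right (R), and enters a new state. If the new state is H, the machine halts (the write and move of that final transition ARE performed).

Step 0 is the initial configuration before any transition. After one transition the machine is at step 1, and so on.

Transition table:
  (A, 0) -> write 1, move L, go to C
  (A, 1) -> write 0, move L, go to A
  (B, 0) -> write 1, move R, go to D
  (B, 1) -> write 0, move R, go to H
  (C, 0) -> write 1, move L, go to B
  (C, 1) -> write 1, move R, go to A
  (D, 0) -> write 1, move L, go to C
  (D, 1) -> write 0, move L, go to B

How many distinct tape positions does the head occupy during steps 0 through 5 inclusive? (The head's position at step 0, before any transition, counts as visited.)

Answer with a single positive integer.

Answer: 4

Derivation:
Step 1: in state A at pos -1, read 0 -> (A,0)->write 1,move L,goto C. Now: state=C, head=-2, tape[-3..0]=0110 (head:  ^)
Step 2: in state C at pos -2, read 1 -> (C,1)->write 1,move R,goto A. Now: state=A, head=-1, tape[-3..0]=0110 (head:   ^)
Step 3: in state A at pos -1, read 1 -> (A,1)->write 0,move L,goto A. Now: state=A, head=-2, tape[-3..0]=0100 (head:  ^)
Step 4: in state A at pos -2, read 1 -> (A,1)->write 0,move L,goto A. Now: state=A, head=-3, tape[-4..0]=00000 (head:  ^)
Step 5: in state A at pos -3, read 0 -> (A,0)->write 1,move L,goto C. Now: state=C, head=-4, tape[-5..0]=001000 (head:  ^)
Head positions at steps 0..5: starting at -1, distinct positions visited = {-4, -3, -2, -1} -> 4 position(s)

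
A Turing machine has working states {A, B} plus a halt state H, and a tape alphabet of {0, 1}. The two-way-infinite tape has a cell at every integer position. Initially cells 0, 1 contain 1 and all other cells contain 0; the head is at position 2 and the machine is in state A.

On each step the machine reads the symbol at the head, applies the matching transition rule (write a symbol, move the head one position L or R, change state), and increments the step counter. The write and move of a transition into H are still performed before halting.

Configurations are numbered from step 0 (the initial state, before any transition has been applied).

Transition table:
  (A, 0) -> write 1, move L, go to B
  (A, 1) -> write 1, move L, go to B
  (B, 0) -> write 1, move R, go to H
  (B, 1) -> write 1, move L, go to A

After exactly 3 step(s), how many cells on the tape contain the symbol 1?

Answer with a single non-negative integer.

Step 1: in state A at pos 2, read 0 -> (A,0)->write 1,move L,goto B. Now: state=B, head=1, tape[-1..3]=01110 (head:   ^)
Step 2: in state B at pos 1, read 1 -> (B,1)->write 1,move L,goto A. Now: state=A, head=0, tape[-1..3]=01110 (head:  ^)
Step 3: in state A at pos 0, read 1 -> (A,1)->write 1,move L,goto B. Now: state=B, head=-1, tape[-2..3]=001110 (head:  ^)
Cells containing 1 after step 3: {0, 1, 2} -> 3 cell(s)

Answer: 3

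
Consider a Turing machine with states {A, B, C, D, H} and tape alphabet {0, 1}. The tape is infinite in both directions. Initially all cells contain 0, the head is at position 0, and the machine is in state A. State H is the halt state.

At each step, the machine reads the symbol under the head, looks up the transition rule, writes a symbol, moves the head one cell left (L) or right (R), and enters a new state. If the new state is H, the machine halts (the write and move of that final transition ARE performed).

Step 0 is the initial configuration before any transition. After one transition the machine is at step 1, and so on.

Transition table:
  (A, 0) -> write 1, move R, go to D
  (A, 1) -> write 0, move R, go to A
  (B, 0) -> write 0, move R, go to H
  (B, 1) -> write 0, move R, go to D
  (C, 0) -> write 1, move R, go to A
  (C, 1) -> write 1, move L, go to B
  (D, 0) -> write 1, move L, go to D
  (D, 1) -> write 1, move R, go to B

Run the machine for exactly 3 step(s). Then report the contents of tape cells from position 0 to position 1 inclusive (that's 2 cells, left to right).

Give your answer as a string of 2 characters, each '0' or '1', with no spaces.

Step 1: in state A at pos 0, read 0 -> (A,0)->write 1,move R,goto D. Now: state=D, head=1, tape[-1..2]=0100 (head:   ^)
Step 2: in state D at pos 1, read 0 -> (D,0)->write 1,move L,goto D. Now: state=D, head=0, tape[-1..2]=0110 (head:  ^)
Step 3: in state D at pos 0, read 1 -> (D,1)->write 1,move R,goto B. Now: state=B, head=1, tape[-1..2]=0110 (head:   ^)

Answer: 11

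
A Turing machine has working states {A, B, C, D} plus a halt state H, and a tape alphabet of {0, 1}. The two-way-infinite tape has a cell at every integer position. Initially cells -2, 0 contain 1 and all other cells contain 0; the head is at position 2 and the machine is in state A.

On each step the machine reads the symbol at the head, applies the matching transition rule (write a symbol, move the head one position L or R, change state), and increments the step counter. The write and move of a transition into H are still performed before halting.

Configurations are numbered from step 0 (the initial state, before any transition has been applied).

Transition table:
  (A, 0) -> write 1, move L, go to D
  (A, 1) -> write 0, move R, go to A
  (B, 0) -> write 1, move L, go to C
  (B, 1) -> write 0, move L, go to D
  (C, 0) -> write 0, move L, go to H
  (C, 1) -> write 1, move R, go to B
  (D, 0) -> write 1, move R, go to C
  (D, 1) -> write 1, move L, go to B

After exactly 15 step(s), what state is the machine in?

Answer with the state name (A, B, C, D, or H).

Answer: H

Derivation:
Step 1: in state A at pos 2, read 0 -> (A,0)->write 1,move L,goto D. Now: state=D, head=1, tape[-3..3]=0101010 (head:     ^)
Step 2: in state D at pos 1, read 0 -> (D,0)->write 1,move R,goto C. Now: state=C, head=2, tape[-3..3]=0101110 (head:      ^)
Step 3: in state C at pos 2, read 1 -> (C,1)->write 1,move R,goto B. Now: state=B, head=3, tape[-3..4]=01011100 (head:       ^)
Step 4: in state B at pos 3, read 0 -> (B,0)->write 1,move L,goto C. Now: state=C, head=2, tape[-3..4]=01011110 (head:      ^)
Step 5: in state C at pos 2, read 1 -> (C,1)->write 1,move R,goto B. Now: state=B, head=3, tape[-3..4]=01011110 (head:       ^)
Step 6: in state B at pos 3, read 1 -> (B,1)->write 0,move L,goto D. Now: state=D, head=2, tape[-3..4]=01011100 (head:      ^)
Step 7: in state D at pos 2, read 1 -> (D,1)->write 1,move L,goto B. Now: state=B, head=1, tape[-3..4]=01011100 (head:     ^)
Step 8: in state B at pos 1, read 1 -> (B,1)->write 0,move L,goto D. Now: state=D, head=0, tape[-3..4]=01010100 (head:    ^)
Step 9: in state D at pos 0, read 1 -> (D,1)->write 1,move L,goto B. Now: state=B, head=-1, tape[-3..4]=01010100 (head:   ^)
Step 10: in state B at pos -1, read 0 -> (B,0)->write 1,move L,goto C. Now: state=C, head=-2, tape[-3..4]=01110100 (head:  ^)
Step 11: in state C at pos -2, read 1 -> (C,1)->write 1,move R,goto B. Now: state=B, head=-1, tape[-3..4]=01110100 (head:   ^)
Step 12: in state B at pos -1, read 1 -> (B,1)->write 0,move L,goto D. Now: state=D, head=-2, tape[-3..4]=01010100 (head:  ^)
Step 13: in state D at pos -2, read 1 -> (D,1)->write 1,move L,goto B. Now: state=B, head=-3, tape[-4..4]=001010100 (head:  ^)
Step 14: in state B at pos -3, read 0 -> (B,0)->write 1,move L,goto C. Now: state=C, head=-4, tape[-5..4]=0011010100 (head:  ^)
Step 15: in state C at pos -4, read 0 -> (C,0)->write 0,move L,goto H. Now: state=H, head=-5, tape[-6..4]=00011010100 (head:  ^)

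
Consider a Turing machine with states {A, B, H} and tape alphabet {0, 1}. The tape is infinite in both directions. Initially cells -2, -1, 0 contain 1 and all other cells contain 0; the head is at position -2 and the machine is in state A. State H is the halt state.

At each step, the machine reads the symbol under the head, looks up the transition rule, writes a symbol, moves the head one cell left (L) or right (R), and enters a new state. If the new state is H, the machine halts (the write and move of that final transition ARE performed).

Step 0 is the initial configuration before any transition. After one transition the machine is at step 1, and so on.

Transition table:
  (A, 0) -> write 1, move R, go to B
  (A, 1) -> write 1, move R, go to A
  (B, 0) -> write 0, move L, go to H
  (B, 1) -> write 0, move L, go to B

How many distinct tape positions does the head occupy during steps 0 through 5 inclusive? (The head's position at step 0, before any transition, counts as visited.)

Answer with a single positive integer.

Step 1: in state A at pos -2, read 1 -> (A,1)->write 1,move R,goto A. Now: state=A, head=-1, tape[-3..1]=01110 (head:   ^)
Step 2: in state A at pos -1, read 1 -> (A,1)->write 1,move R,goto A. Now: state=A, head=0, tape[-3..1]=01110 (head:    ^)
Step 3: in state A at pos 0, read 1 -> (A,1)->write 1,move R,goto A. Now: state=A, head=1, tape[-3..2]=011100 (head:     ^)
Step 4: in state A at pos 1, read 0 -> (A,0)->write 1,move R,goto B. Now: state=B, head=2, tape[-3..3]=0111100 (head:      ^)
Step 5: in state B at pos 2, read 0 -> (B,0)->write 0,move L,goto H. Now: state=H, head=1, tape[-3..3]=0111100 (head:     ^)
Head positions at steps 0..5: starting at -2, distinct positions visited = {-2, -1, 0, 1, 2} -> 5 position(s)

Answer: 5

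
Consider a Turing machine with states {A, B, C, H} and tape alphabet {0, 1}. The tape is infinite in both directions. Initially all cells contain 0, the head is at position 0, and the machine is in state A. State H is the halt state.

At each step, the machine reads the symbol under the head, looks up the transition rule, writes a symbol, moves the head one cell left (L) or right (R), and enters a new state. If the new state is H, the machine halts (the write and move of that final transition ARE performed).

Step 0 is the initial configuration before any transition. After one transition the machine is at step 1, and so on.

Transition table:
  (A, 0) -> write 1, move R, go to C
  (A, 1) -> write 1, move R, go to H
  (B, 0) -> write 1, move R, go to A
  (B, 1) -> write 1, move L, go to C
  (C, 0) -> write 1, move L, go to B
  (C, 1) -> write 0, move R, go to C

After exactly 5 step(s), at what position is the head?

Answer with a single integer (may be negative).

Answer: -1

Derivation:
Step 1: in state A at pos 0, read 0 -> (A,0)->write 1,move R,goto C. Now: state=C, head=1, tape[-1..2]=0100 (head:   ^)
Step 2: in state C at pos 1, read 0 -> (C,0)->write 1,move L,goto B. Now: state=B, head=0, tape[-1..2]=0110 (head:  ^)
Step 3: in state B at pos 0, read 1 -> (B,1)->write 1,move L,goto C. Now: state=C, head=-1, tape[-2..2]=00110 (head:  ^)
Step 4: in state C at pos -1, read 0 -> (C,0)->write 1,move L,goto B. Now: state=B, head=-2, tape[-3..2]=001110 (head:  ^)
Step 5: in state B at pos -2, read 0 -> (B,0)->write 1,move R,goto A. Now: state=A, head=-1, tape[-3..2]=011110 (head:   ^)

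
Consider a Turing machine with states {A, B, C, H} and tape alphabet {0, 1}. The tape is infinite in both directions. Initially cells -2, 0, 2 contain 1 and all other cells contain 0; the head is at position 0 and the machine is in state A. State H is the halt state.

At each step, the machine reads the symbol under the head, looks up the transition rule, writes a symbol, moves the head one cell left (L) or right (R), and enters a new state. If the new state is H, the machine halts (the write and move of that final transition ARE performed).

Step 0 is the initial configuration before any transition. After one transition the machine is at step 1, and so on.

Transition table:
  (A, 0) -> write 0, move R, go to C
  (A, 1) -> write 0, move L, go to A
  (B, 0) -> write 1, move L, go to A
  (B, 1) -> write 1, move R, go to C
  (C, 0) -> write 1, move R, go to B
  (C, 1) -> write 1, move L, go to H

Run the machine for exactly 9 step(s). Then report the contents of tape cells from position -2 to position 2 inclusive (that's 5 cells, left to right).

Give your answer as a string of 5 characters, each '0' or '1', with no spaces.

Answer: 10111

Derivation:
Step 1: in state A at pos 0, read 1 -> (A,1)->write 0,move L,goto A. Now: state=A, head=-1, tape[-3..3]=0100010 (head:   ^)
Step 2: in state A at pos -1, read 0 -> (A,0)->write 0,move R,goto C. Now: state=C, head=0, tape[-3..3]=0100010 (head:    ^)
Step 3: in state C at pos 0, read 0 -> (C,0)->write 1,move R,goto B. Now: state=B, head=1, tape[-3..3]=0101010 (head:     ^)
Step 4: in state B at pos 1, read 0 -> (B,0)->write 1,move L,goto A. Now: state=A, head=0, tape[-3..3]=0101110 (head:    ^)
Step 5: in state A at pos 0, read 1 -> (A,1)->write 0,move L,goto A. Now: state=A, head=-1, tape[-3..3]=0100110 (head:   ^)
Step 6: in state A at pos -1, read 0 -> (A,0)->write 0,move R,goto C. Now: state=C, head=0, tape[-3..3]=0100110 (head:    ^)
Step 7: in state C at pos 0, read 0 -> (C,0)->write 1,move R,goto B. Now: state=B, head=1, tape[-3..3]=0101110 (head:     ^)
Step 8: in state B at pos 1, read 1 -> (B,1)->write 1,move R,goto C. Now: state=C, head=2, tape[-3..3]=0101110 (head:      ^)
Step 9: in state C at pos 2, read 1 -> (C,1)->write 1,move L,goto H. Now: state=H, head=1, tape[-3..3]=0101110 (head:     ^)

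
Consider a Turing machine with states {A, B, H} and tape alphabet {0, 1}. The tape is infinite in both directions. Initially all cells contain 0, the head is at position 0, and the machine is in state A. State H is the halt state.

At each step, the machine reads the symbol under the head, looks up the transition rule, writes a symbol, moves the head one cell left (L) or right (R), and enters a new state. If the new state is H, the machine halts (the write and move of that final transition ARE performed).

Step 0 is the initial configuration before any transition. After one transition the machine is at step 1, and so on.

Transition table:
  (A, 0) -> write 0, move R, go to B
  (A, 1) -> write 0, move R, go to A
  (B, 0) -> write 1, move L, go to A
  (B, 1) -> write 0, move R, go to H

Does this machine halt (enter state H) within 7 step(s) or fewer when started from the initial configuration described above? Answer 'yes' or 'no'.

Answer: yes

Derivation:
Step 1: in state A at pos 0, read 0 -> (A,0)->write 0,move R,goto B. Now: state=B, head=1, tape[-1..2]=0000 (head:   ^)
Step 2: in state B at pos 1, read 0 -> (B,0)->write 1,move L,goto A. Now: state=A, head=0, tape[-1..2]=0010 (head:  ^)
Step 3: in state A at pos 0, read 0 -> (A,0)->write 0,move R,goto B. Now: state=B, head=1, tape[-1..2]=0010 (head:   ^)
Step 4: in state B at pos 1, read 1 -> (B,1)->write 0,move R,goto H. Now: state=H, head=2, tape[-1..3]=00000 (head:    ^)
State H reached at step 4; 4 <= 7 -> yes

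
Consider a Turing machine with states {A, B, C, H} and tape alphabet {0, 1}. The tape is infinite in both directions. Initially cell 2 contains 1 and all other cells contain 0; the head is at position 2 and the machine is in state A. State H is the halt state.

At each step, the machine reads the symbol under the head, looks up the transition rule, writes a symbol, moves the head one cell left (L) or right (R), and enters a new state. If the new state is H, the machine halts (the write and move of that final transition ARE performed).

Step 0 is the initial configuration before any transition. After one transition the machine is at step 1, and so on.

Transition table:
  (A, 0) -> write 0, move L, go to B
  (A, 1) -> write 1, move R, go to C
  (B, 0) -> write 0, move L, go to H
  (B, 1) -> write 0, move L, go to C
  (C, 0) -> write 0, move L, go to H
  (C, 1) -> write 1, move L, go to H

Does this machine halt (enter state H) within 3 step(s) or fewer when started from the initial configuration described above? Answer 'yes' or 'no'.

Step 1: in state A at pos 2, read 1 -> (A,1)->write 1,move R,goto C. Now: state=C, head=3, tape[1..4]=0100 (head:   ^)
Step 2: in state C at pos 3, read 0 -> (C,0)->write 0,move L,goto H. Now: state=H, head=2, tape[1..4]=0100 (head:  ^)
State H reached at step 2; 2 <= 3 -> yes

Answer: yes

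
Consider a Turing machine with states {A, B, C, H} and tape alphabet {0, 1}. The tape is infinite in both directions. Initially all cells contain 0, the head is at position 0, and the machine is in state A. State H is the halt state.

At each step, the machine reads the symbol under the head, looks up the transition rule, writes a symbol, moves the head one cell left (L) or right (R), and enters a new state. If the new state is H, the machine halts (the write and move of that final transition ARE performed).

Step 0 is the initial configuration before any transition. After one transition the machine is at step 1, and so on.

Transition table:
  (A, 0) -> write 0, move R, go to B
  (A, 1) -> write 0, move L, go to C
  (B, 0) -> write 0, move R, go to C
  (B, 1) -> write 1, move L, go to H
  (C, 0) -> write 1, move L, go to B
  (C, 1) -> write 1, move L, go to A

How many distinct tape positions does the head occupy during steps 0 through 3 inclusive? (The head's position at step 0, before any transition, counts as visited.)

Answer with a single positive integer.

Answer: 3

Derivation:
Step 1: in state A at pos 0, read 0 -> (A,0)->write 0,move R,goto B. Now: state=B, head=1, tape[-1..2]=0000 (head:   ^)
Step 2: in state B at pos 1, read 0 -> (B,0)->write 0,move R,goto C. Now: state=C, head=2, tape[-1..3]=00000 (head:    ^)
Step 3: in state C at pos 2, read 0 -> (C,0)->write 1,move L,goto B. Now: state=B, head=1, tape[-1..3]=00010 (head:   ^)
Head positions at steps 0..3: starting at 0, distinct positions visited = {0, 1, 2} -> 3 position(s)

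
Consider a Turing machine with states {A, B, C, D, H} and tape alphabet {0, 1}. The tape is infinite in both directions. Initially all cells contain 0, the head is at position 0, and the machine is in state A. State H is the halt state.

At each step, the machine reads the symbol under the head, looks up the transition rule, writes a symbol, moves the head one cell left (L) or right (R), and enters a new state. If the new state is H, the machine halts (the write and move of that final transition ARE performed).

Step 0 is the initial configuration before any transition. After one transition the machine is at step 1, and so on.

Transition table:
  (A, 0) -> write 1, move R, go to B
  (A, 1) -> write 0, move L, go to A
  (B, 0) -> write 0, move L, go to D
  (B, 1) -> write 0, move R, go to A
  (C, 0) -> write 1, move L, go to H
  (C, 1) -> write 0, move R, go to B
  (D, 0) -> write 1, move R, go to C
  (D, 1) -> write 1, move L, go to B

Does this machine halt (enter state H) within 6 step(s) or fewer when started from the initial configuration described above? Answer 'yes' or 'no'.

Answer: yes

Derivation:
Step 1: in state A at pos 0, read 0 -> (A,0)->write 1,move R,goto B. Now: state=B, head=1, tape[-1..2]=0100 (head:   ^)
Step 2: in state B at pos 1, read 0 -> (B,0)->write 0,move L,goto D. Now: state=D, head=0, tape[-1..2]=0100 (head:  ^)
Step 3: in state D at pos 0, read 1 -> (D,1)->write 1,move L,goto B. Now: state=B, head=-1, tape[-2..2]=00100 (head:  ^)
Step 4: in state B at pos -1, read 0 -> (B,0)->write 0,move L,goto D. Now: state=D, head=-2, tape[-3..2]=000100 (head:  ^)
Step 5: in state D at pos -2, read 0 -> (D,0)->write 1,move R,goto C. Now: state=C, head=-1, tape[-3..2]=010100 (head:   ^)
Step 6: in state C at pos -1, read 0 -> (C,0)->write 1,move L,goto H. Now: state=H, head=-2, tape[-3..2]=011100 (head:  ^)
State H reached at step 6; 6 <= 6 -> yes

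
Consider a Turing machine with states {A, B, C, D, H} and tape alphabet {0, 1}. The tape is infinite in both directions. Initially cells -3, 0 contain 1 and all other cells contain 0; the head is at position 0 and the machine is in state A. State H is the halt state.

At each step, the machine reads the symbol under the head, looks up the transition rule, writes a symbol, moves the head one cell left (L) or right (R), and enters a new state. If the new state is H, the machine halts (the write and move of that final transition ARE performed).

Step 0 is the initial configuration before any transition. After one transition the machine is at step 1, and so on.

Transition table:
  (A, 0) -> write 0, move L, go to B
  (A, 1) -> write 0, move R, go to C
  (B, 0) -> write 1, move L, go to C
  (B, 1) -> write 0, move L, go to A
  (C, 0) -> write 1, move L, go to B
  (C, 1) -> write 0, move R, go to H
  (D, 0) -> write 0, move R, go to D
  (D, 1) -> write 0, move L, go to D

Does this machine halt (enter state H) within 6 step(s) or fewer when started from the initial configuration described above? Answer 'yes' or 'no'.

Step 1: in state A at pos 0, read 1 -> (A,1)->write 0,move R,goto C. Now: state=C, head=1, tape[-4..2]=0100000 (head:      ^)
Step 2: in state C at pos 1, read 0 -> (C,0)->write 1,move L,goto B. Now: state=B, head=0, tape[-4..2]=0100010 (head:     ^)
Step 3: in state B at pos 0, read 0 -> (B,0)->write 1,move L,goto C. Now: state=C, head=-1, tape[-4..2]=0100110 (head:    ^)
Step 4: in state C at pos -1, read 0 -> (C,0)->write 1,move L,goto B. Now: state=B, head=-2, tape[-4..2]=0101110 (head:   ^)
Step 5: in state B at pos -2, read 0 -> (B,0)->write 1,move L,goto C. Now: state=C, head=-3, tape[-4..2]=0111110 (head:  ^)
Step 6: in state C at pos -3, read 1 -> (C,1)->write 0,move R,goto H. Now: state=H, head=-2, tape[-4..2]=0011110 (head:   ^)
State H reached at step 6; 6 <= 6 -> yes

Answer: yes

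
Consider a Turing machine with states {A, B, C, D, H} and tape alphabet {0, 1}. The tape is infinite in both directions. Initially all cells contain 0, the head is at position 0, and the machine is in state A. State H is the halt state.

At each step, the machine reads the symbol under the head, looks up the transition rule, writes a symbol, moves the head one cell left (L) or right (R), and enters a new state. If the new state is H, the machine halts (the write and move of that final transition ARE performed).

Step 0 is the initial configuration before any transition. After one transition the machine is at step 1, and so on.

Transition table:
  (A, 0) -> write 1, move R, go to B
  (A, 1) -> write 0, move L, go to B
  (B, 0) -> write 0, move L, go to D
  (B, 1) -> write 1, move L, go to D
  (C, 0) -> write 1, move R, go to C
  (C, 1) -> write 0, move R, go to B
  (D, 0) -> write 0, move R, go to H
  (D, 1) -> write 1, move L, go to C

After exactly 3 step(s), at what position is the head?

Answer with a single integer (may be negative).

Step 1: in state A at pos 0, read 0 -> (A,0)->write 1,move R,goto B. Now: state=B, head=1, tape[-1..2]=0100 (head:   ^)
Step 2: in state B at pos 1, read 0 -> (B,0)->write 0,move L,goto D. Now: state=D, head=0, tape[-1..2]=0100 (head:  ^)
Step 3: in state D at pos 0, read 1 -> (D,1)->write 1,move L,goto C. Now: state=C, head=-1, tape[-2..2]=00100 (head:  ^)

Answer: -1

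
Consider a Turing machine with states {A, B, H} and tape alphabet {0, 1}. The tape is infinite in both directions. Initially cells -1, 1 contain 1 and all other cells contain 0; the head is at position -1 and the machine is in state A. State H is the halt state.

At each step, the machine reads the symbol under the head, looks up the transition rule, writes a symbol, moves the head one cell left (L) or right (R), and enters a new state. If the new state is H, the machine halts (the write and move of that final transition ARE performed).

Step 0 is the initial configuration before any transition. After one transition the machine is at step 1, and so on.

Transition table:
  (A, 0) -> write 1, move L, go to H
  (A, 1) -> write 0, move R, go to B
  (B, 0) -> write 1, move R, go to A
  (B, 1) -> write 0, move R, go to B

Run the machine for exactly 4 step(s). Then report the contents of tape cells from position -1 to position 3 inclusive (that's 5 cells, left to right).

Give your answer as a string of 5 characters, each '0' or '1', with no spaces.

Answer: 01010

Derivation:
Step 1: in state A at pos -1, read 1 -> (A,1)->write 0,move R,goto B. Now: state=B, head=0, tape[-2..2]=00010 (head:   ^)
Step 2: in state B at pos 0, read 0 -> (B,0)->write 1,move R,goto A. Now: state=A, head=1, tape[-2..2]=00110 (head:    ^)
Step 3: in state A at pos 1, read 1 -> (A,1)->write 0,move R,goto B. Now: state=B, head=2, tape[-2..3]=001000 (head:     ^)
Step 4: in state B at pos 2, read 0 -> (B,0)->write 1,move R,goto A. Now: state=A, head=3, tape[-2..4]=0010100 (head:      ^)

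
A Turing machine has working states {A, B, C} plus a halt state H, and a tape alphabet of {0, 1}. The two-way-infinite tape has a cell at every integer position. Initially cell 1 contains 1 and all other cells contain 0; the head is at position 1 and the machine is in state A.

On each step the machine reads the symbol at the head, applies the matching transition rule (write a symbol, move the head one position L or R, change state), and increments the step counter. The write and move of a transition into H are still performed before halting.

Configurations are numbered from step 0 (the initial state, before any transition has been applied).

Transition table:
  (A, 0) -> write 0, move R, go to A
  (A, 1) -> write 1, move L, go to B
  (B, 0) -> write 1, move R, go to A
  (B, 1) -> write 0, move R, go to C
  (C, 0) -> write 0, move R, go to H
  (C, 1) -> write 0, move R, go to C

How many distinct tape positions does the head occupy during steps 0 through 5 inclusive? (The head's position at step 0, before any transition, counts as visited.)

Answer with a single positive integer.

Answer: 3

Derivation:
Step 1: in state A at pos 1, read 1 -> (A,1)->write 1,move L,goto B. Now: state=B, head=0, tape[-1..2]=0010 (head:  ^)
Step 2: in state B at pos 0, read 0 -> (B,0)->write 1,move R,goto A. Now: state=A, head=1, tape[-1..2]=0110 (head:   ^)
Step 3: in state A at pos 1, read 1 -> (A,1)->write 1,move L,goto B. Now: state=B, head=0, tape[-1..2]=0110 (head:  ^)
Step 4: in state B at pos 0, read 1 -> (B,1)->write 0,move R,goto C. Now: state=C, head=1, tape[-1..2]=0010 (head:   ^)
Step 5: in state C at pos 1, read 1 -> (C,1)->write 0,move R,goto C. Now: state=C, head=2, tape[-1..3]=00000 (head:    ^)
Head positions at steps 0..5: starting at 1, distinct positions visited = {0, 1, 2} -> 3 position(s)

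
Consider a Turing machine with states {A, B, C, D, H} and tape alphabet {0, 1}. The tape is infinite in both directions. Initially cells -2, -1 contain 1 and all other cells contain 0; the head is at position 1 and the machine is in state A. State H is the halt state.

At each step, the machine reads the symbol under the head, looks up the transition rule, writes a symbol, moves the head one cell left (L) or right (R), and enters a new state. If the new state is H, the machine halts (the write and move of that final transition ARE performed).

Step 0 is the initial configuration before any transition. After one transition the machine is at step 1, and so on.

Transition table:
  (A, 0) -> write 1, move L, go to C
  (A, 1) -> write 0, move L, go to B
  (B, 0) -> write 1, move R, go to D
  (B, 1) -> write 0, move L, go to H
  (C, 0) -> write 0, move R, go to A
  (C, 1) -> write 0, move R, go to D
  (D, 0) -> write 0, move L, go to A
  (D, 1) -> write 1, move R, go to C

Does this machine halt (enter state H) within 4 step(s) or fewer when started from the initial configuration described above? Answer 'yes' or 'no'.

Step 1: in state A at pos 1, read 0 -> (A,0)->write 1,move L,goto C. Now: state=C, head=0, tape[-3..2]=011010 (head:    ^)
Step 2: in state C at pos 0, read 0 -> (C,0)->write 0,move R,goto A. Now: state=A, head=1, tape[-3..2]=011010 (head:     ^)
Step 3: in state A at pos 1, read 1 -> (A,1)->write 0,move L,goto B. Now: state=B, head=0, tape[-3..2]=011000 (head:    ^)
Step 4: in state B at pos 0, read 0 -> (B,0)->write 1,move R,goto D. Now: state=D, head=1, tape[-3..2]=011100 (head:     ^)
After 4 step(s): state = D (not H) -> not halted within 4 -> no

Answer: no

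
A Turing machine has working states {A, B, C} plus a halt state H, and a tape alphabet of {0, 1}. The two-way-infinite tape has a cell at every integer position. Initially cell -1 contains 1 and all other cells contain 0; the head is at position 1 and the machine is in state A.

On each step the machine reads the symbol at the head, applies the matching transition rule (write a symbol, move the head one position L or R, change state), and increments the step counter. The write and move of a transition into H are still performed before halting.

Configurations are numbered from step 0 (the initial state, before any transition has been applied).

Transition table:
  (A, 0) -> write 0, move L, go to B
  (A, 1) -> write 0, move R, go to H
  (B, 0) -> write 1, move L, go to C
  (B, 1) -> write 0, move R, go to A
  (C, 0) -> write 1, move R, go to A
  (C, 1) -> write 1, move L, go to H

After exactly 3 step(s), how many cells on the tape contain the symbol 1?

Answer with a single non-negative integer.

Answer: 2

Derivation:
Step 1: in state A at pos 1, read 0 -> (A,0)->write 0,move L,goto B. Now: state=B, head=0, tape[-2..2]=01000 (head:   ^)
Step 2: in state B at pos 0, read 0 -> (B,0)->write 1,move L,goto C. Now: state=C, head=-1, tape[-2..2]=01100 (head:  ^)
Step 3: in state C at pos -1, read 1 -> (C,1)->write 1,move L,goto H. Now: state=H, head=-2, tape[-3..2]=001100 (head:  ^)
Cells containing 1 after step 3: {-1, 0} -> 2 cell(s)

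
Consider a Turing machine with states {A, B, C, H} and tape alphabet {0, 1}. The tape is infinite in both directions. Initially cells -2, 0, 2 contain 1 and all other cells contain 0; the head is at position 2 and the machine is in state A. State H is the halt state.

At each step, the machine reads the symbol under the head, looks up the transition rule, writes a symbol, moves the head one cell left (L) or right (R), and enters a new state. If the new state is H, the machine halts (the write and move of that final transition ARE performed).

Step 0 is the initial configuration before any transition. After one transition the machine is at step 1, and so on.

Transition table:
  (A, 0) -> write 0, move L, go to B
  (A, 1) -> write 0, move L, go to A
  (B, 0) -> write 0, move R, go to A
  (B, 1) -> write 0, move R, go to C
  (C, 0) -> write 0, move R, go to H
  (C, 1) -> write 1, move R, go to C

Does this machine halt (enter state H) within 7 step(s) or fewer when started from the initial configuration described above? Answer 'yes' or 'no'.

Answer: yes

Derivation:
Step 1: in state A at pos 2, read 1 -> (A,1)->write 0,move L,goto A. Now: state=A, head=1, tape[-3..3]=0101000 (head:     ^)
Step 2: in state A at pos 1, read 0 -> (A,0)->write 0,move L,goto B. Now: state=B, head=0, tape[-3..3]=0101000 (head:    ^)
Step 3: in state B at pos 0, read 1 -> (B,1)->write 0,move R,goto C. Now: state=C, head=1, tape[-3..3]=0100000 (head:     ^)
Step 4: in state C at pos 1, read 0 -> (C,0)->write 0,move R,goto H. Now: state=H, head=2, tape[-3..3]=0100000 (head:      ^)
State H reached at step 4; 4 <= 7 -> yes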